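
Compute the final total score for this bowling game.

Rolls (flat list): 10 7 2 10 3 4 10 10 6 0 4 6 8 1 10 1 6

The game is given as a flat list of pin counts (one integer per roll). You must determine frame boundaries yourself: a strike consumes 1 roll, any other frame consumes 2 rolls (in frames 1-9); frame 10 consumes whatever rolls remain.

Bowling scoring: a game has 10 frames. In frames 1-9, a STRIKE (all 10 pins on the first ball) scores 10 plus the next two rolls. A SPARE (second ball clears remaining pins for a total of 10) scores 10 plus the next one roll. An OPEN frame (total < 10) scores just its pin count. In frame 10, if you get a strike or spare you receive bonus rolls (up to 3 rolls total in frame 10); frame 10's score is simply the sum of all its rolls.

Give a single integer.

Frame 1: STRIKE. 10 + next two rolls (7+2) = 19. Cumulative: 19
Frame 2: OPEN (7+2=9). Cumulative: 28
Frame 3: STRIKE. 10 + next two rolls (3+4) = 17. Cumulative: 45
Frame 4: OPEN (3+4=7). Cumulative: 52
Frame 5: STRIKE. 10 + next two rolls (10+6) = 26. Cumulative: 78
Frame 6: STRIKE. 10 + next two rolls (6+0) = 16. Cumulative: 94
Frame 7: OPEN (6+0=6). Cumulative: 100
Frame 8: SPARE (4+6=10). 10 + next roll (8) = 18. Cumulative: 118
Frame 9: OPEN (8+1=9). Cumulative: 127
Frame 10: STRIKE. Sum of all frame-10 rolls (10+1+6) = 17. Cumulative: 144

Answer: 144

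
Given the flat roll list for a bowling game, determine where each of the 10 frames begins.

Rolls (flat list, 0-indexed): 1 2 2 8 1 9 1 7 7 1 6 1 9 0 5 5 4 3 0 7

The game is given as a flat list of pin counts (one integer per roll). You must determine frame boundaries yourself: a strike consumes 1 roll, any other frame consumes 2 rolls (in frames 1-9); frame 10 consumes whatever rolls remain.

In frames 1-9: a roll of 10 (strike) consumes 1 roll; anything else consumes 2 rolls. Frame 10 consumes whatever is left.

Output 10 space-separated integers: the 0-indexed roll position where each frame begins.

Frame 1 starts at roll index 0: rolls=1,2 (sum=3), consumes 2 rolls
Frame 2 starts at roll index 2: rolls=2,8 (sum=10), consumes 2 rolls
Frame 3 starts at roll index 4: rolls=1,9 (sum=10), consumes 2 rolls
Frame 4 starts at roll index 6: rolls=1,7 (sum=8), consumes 2 rolls
Frame 5 starts at roll index 8: rolls=7,1 (sum=8), consumes 2 rolls
Frame 6 starts at roll index 10: rolls=6,1 (sum=7), consumes 2 rolls
Frame 7 starts at roll index 12: rolls=9,0 (sum=9), consumes 2 rolls
Frame 8 starts at roll index 14: rolls=5,5 (sum=10), consumes 2 rolls
Frame 9 starts at roll index 16: rolls=4,3 (sum=7), consumes 2 rolls
Frame 10 starts at roll index 18: 2 remaining rolls

Answer: 0 2 4 6 8 10 12 14 16 18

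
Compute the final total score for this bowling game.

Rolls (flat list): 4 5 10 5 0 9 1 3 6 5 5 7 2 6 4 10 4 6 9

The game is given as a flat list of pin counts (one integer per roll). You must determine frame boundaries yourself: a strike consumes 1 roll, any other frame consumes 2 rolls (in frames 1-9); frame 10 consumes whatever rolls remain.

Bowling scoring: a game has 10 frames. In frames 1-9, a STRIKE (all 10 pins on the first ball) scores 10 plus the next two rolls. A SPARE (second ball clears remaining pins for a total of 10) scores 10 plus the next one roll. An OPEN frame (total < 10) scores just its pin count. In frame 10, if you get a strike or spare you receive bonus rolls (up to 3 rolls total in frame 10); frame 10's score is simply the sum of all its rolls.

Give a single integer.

Frame 1: OPEN (4+5=9). Cumulative: 9
Frame 2: STRIKE. 10 + next two rolls (5+0) = 15. Cumulative: 24
Frame 3: OPEN (5+0=5). Cumulative: 29
Frame 4: SPARE (9+1=10). 10 + next roll (3) = 13. Cumulative: 42
Frame 5: OPEN (3+6=9). Cumulative: 51
Frame 6: SPARE (5+5=10). 10 + next roll (7) = 17. Cumulative: 68
Frame 7: OPEN (7+2=9). Cumulative: 77
Frame 8: SPARE (6+4=10). 10 + next roll (10) = 20. Cumulative: 97
Frame 9: STRIKE. 10 + next two rolls (4+6) = 20. Cumulative: 117
Frame 10: SPARE. Sum of all frame-10 rolls (4+6+9) = 19. Cumulative: 136

Answer: 136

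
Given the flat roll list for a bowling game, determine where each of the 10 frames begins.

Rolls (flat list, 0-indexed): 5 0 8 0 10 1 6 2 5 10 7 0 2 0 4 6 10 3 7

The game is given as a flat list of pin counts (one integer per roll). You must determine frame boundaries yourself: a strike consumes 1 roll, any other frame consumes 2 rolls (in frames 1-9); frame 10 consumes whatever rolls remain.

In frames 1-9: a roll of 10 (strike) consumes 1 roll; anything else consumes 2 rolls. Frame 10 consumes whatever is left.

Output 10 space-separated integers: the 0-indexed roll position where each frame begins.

Frame 1 starts at roll index 0: rolls=5,0 (sum=5), consumes 2 rolls
Frame 2 starts at roll index 2: rolls=8,0 (sum=8), consumes 2 rolls
Frame 3 starts at roll index 4: roll=10 (strike), consumes 1 roll
Frame 4 starts at roll index 5: rolls=1,6 (sum=7), consumes 2 rolls
Frame 5 starts at roll index 7: rolls=2,5 (sum=7), consumes 2 rolls
Frame 6 starts at roll index 9: roll=10 (strike), consumes 1 roll
Frame 7 starts at roll index 10: rolls=7,0 (sum=7), consumes 2 rolls
Frame 8 starts at roll index 12: rolls=2,0 (sum=2), consumes 2 rolls
Frame 9 starts at roll index 14: rolls=4,6 (sum=10), consumes 2 rolls
Frame 10 starts at roll index 16: 3 remaining rolls

Answer: 0 2 4 5 7 9 10 12 14 16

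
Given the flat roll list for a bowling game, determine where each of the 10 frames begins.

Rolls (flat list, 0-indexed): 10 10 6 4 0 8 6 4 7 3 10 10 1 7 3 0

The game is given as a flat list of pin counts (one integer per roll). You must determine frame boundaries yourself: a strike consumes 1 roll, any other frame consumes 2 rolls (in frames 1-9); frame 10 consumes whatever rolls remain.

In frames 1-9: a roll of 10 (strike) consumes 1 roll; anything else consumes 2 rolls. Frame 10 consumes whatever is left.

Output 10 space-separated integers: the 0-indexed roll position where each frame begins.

Frame 1 starts at roll index 0: roll=10 (strike), consumes 1 roll
Frame 2 starts at roll index 1: roll=10 (strike), consumes 1 roll
Frame 3 starts at roll index 2: rolls=6,4 (sum=10), consumes 2 rolls
Frame 4 starts at roll index 4: rolls=0,8 (sum=8), consumes 2 rolls
Frame 5 starts at roll index 6: rolls=6,4 (sum=10), consumes 2 rolls
Frame 6 starts at roll index 8: rolls=7,3 (sum=10), consumes 2 rolls
Frame 7 starts at roll index 10: roll=10 (strike), consumes 1 roll
Frame 8 starts at roll index 11: roll=10 (strike), consumes 1 roll
Frame 9 starts at roll index 12: rolls=1,7 (sum=8), consumes 2 rolls
Frame 10 starts at roll index 14: 2 remaining rolls

Answer: 0 1 2 4 6 8 10 11 12 14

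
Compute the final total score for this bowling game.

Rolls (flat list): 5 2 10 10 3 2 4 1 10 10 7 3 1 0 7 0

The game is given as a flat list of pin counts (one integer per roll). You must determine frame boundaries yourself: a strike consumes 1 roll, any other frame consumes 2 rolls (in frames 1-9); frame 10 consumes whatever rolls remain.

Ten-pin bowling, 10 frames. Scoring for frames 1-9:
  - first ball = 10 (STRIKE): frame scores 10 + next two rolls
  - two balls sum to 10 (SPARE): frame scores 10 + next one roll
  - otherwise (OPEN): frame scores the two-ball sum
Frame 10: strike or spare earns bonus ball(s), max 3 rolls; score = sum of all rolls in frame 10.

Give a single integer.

Frame 1: OPEN (5+2=7). Cumulative: 7
Frame 2: STRIKE. 10 + next two rolls (10+3) = 23. Cumulative: 30
Frame 3: STRIKE. 10 + next two rolls (3+2) = 15. Cumulative: 45
Frame 4: OPEN (3+2=5). Cumulative: 50
Frame 5: OPEN (4+1=5). Cumulative: 55
Frame 6: STRIKE. 10 + next two rolls (10+7) = 27. Cumulative: 82
Frame 7: STRIKE. 10 + next two rolls (7+3) = 20. Cumulative: 102
Frame 8: SPARE (7+3=10). 10 + next roll (1) = 11. Cumulative: 113
Frame 9: OPEN (1+0=1). Cumulative: 114
Frame 10: OPEN. Sum of all frame-10 rolls (7+0) = 7. Cumulative: 121

Answer: 121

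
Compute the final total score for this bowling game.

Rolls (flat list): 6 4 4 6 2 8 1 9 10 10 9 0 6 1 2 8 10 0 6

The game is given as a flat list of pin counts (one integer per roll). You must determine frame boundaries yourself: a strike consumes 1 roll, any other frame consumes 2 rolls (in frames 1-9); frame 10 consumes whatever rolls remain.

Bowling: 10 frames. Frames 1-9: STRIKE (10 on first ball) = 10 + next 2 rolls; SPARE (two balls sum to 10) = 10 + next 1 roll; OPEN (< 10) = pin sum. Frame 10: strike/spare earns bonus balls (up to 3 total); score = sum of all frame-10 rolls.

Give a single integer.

Frame 1: SPARE (6+4=10). 10 + next roll (4) = 14. Cumulative: 14
Frame 2: SPARE (4+6=10). 10 + next roll (2) = 12. Cumulative: 26
Frame 3: SPARE (2+8=10). 10 + next roll (1) = 11. Cumulative: 37
Frame 4: SPARE (1+9=10). 10 + next roll (10) = 20. Cumulative: 57
Frame 5: STRIKE. 10 + next two rolls (10+9) = 29. Cumulative: 86
Frame 6: STRIKE. 10 + next two rolls (9+0) = 19. Cumulative: 105
Frame 7: OPEN (9+0=9). Cumulative: 114
Frame 8: OPEN (6+1=7). Cumulative: 121
Frame 9: SPARE (2+8=10). 10 + next roll (10) = 20. Cumulative: 141
Frame 10: STRIKE. Sum of all frame-10 rolls (10+0+6) = 16. Cumulative: 157

Answer: 157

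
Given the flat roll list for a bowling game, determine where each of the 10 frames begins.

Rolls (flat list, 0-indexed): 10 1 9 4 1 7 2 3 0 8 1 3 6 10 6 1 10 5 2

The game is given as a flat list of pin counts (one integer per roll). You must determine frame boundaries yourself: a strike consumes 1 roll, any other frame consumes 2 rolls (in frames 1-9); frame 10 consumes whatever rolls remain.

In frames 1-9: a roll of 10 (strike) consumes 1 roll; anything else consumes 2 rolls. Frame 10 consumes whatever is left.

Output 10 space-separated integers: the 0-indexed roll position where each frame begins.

Frame 1 starts at roll index 0: roll=10 (strike), consumes 1 roll
Frame 2 starts at roll index 1: rolls=1,9 (sum=10), consumes 2 rolls
Frame 3 starts at roll index 3: rolls=4,1 (sum=5), consumes 2 rolls
Frame 4 starts at roll index 5: rolls=7,2 (sum=9), consumes 2 rolls
Frame 5 starts at roll index 7: rolls=3,0 (sum=3), consumes 2 rolls
Frame 6 starts at roll index 9: rolls=8,1 (sum=9), consumes 2 rolls
Frame 7 starts at roll index 11: rolls=3,6 (sum=9), consumes 2 rolls
Frame 8 starts at roll index 13: roll=10 (strike), consumes 1 roll
Frame 9 starts at roll index 14: rolls=6,1 (sum=7), consumes 2 rolls
Frame 10 starts at roll index 16: 3 remaining rolls

Answer: 0 1 3 5 7 9 11 13 14 16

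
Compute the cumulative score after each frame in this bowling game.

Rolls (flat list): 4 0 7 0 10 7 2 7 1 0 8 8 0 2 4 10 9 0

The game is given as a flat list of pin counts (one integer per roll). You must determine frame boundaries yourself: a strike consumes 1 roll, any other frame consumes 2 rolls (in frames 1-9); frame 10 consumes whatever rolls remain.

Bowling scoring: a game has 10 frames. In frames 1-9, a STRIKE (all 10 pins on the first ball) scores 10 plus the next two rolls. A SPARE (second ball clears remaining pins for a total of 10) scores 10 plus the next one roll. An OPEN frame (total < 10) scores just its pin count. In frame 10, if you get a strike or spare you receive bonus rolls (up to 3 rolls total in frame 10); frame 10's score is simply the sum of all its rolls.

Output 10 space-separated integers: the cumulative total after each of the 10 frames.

Frame 1: OPEN (4+0=4). Cumulative: 4
Frame 2: OPEN (7+0=7). Cumulative: 11
Frame 3: STRIKE. 10 + next two rolls (7+2) = 19. Cumulative: 30
Frame 4: OPEN (7+2=9). Cumulative: 39
Frame 5: OPEN (7+1=8). Cumulative: 47
Frame 6: OPEN (0+8=8). Cumulative: 55
Frame 7: OPEN (8+0=8). Cumulative: 63
Frame 8: OPEN (2+4=6). Cumulative: 69
Frame 9: STRIKE. 10 + next two rolls (9+0) = 19. Cumulative: 88
Frame 10: OPEN. Sum of all frame-10 rolls (9+0) = 9. Cumulative: 97

Answer: 4 11 30 39 47 55 63 69 88 97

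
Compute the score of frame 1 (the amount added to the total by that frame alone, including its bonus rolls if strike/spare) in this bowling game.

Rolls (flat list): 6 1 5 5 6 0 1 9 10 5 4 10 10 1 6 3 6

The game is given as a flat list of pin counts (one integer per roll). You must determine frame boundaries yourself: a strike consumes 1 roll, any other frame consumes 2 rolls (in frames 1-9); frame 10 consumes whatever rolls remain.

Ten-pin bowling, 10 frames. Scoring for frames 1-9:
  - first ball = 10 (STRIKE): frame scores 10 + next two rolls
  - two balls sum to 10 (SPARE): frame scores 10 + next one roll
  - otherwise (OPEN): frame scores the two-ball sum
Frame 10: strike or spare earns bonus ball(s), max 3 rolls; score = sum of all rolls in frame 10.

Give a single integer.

Frame 1: OPEN (6+1=7). Cumulative: 7
Frame 2: SPARE (5+5=10). 10 + next roll (6) = 16. Cumulative: 23
Frame 3: OPEN (6+0=6). Cumulative: 29

Answer: 7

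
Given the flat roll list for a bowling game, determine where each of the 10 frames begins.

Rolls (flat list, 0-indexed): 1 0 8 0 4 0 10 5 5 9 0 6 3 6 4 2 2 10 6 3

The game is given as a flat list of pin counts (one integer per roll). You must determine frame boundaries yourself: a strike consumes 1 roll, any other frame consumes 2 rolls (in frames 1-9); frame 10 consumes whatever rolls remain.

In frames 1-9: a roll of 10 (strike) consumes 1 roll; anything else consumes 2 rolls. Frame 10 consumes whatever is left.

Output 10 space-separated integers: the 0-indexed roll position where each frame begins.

Frame 1 starts at roll index 0: rolls=1,0 (sum=1), consumes 2 rolls
Frame 2 starts at roll index 2: rolls=8,0 (sum=8), consumes 2 rolls
Frame 3 starts at roll index 4: rolls=4,0 (sum=4), consumes 2 rolls
Frame 4 starts at roll index 6: roll=10 (strike), consumes 1 roll
Frame 5 starts at roll index 7: rolls=5,5 (sum=10), consumes 2 rolls
Frame 6 starts at roll index 9: rolls=9,0 (sum=9), consumes 2 rolls
Frame 7 starts at roll index 11: rolls=6,3 (sum=9), consumes 2 rolls
Frame 8 starts at roll index 13: rolls=6,4 (sum=10), consumes 2 rolls
Frame 9 starts at roll index 15: rolls=2,2 (sum=4), consumes 2 rolls
Frame 10 starts at roll index 17: 3 remaining rolls

Answer: 0 2 4 6 7 9 11 13 15 17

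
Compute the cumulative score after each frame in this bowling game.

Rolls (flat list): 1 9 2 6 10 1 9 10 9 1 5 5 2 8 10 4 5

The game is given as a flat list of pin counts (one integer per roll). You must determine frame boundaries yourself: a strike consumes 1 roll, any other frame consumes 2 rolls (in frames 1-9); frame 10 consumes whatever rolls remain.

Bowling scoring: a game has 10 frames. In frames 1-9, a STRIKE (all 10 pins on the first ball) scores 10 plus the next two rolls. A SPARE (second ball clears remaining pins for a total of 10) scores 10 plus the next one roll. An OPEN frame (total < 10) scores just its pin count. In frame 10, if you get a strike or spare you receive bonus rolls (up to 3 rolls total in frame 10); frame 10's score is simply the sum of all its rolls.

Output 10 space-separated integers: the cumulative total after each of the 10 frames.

Answer: 12 20 40 60 80 95 107 127 146 155

Derivation:
Frame 1: SPARE (1+9=10). 10 + next roll (2) = 12. Cumulative: 12
Frame 2: OPEN (2+6=8). Cumulative: 20
Frame 3: STRIKE. 10 + next two rolls (1+9) = 20. Cumulative: 40
Frame 4: SPARE (1+9=10). 10 + next roll (10) = 20. Cumulative: 60
Frame 5: STRIKE. 10 + next two rolls (9+1) = 20. Cumulative: 80
Frame 6: SPARE (9+1=10). 10 + next roll (5) = 15. Cumulative: 95
Frame 7: SPARE (5+5=10). 10 + next roll (2) = 12. Cumulative: 107
Frame 8: SPARE (2+8=10). 10 + next roll (10) = 20. Cumulative: 127
Frame 9: STRIKE. 10 + next two rolls (4+5) = 19. Cumulative: 146
Frame 10: OPEN. Sum of all frame-10 rolls (4+5) = 9. Cumulative: 155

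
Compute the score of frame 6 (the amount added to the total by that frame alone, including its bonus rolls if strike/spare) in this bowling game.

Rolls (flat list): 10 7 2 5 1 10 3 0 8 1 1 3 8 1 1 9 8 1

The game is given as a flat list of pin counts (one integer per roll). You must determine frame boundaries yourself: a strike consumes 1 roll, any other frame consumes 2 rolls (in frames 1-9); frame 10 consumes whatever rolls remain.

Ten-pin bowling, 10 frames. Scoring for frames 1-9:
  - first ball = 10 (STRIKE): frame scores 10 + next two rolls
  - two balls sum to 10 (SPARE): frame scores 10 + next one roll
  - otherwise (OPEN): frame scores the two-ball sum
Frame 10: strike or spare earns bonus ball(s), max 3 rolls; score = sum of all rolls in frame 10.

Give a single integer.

Frame 1: STRIKE. 10 + next two rolls (7+2) = 19. Cumulative: 19
Frame 2: OPEN (7+2=9). Cumulative: 28
Frame 3: OPEN (5+1=6). Cumulative: 34
Frame 4: STRIKE. 10 + next two rolls (3+0) = 13. Cumulative: 47
Frame 5: OPEN (3+0=3). Cumulative: 50
Frame 6: OPEN (8+1=9). Cumulative: 59
Frame 7: OPEN (1+3=4). Cumulative: 63
Frame 8: OPEN (8+1=9). Cumulative: 72

Answer: 9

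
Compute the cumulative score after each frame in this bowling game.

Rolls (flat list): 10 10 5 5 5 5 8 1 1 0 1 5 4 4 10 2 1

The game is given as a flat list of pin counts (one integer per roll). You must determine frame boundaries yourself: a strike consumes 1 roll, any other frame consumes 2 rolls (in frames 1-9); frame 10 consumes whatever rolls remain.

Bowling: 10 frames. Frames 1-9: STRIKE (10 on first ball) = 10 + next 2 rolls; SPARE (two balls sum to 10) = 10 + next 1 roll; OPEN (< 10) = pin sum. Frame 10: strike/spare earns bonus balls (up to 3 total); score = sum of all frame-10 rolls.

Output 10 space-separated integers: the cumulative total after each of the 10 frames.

Frame 1: STRIKE. 10 + next two rolls (10+5) = 25. Cumulative: 25
Frame 2: STRIKE. 10 + next two rolls (5+5) = 20. Cumulative: 45
Frame 3: SPARE (5+5=10). 10 + next roll (5) = 15. Cumulative: 60
Frame 4: SPARE (5+5=10). 10 + next roll (8) = 18. Cumulative: 78
Frame 5: OPEN (8+1=9). Cumulative: 87
Frame 6: OPEN (1+0=1). Cumulative: 88
Frame 7: OPEN (1+5=6). Cumulative: 94
Frame 8: OPEN (4+4=8). Cumulative: 102
Frame 9: STRIKE. 10 + next two rolls (2+1) = 13. Cumulative: 115
Frame 10: OPEN. Sum of all frame-10 rolls (2+1) = 3. Cumulative: 118

Answer: 25 45 60 78 87 88 94 102 115 118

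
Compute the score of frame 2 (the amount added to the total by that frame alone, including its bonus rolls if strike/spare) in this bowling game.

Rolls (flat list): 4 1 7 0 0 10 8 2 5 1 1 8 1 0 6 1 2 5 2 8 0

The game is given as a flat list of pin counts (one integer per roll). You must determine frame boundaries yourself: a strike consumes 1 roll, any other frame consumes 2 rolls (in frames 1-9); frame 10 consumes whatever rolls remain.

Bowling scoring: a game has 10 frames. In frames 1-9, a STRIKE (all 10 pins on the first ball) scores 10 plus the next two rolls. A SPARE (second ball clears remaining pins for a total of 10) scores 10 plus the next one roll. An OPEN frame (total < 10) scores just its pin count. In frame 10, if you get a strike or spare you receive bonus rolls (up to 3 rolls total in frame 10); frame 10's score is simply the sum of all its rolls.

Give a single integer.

Answer: 7

Derivation:
Frame 1: OPEN (4+1=5). Cumulative: 5
Frame 2: OPEN (7+0=7). Cumulative: 12
Frame 3: SPARE (0+10=10). 10 + next roll (8) = 18. Cumulative: 30
Frame 4: SPARE (8+2=10). 10 + next roll (5) = 15. Cumulative: 45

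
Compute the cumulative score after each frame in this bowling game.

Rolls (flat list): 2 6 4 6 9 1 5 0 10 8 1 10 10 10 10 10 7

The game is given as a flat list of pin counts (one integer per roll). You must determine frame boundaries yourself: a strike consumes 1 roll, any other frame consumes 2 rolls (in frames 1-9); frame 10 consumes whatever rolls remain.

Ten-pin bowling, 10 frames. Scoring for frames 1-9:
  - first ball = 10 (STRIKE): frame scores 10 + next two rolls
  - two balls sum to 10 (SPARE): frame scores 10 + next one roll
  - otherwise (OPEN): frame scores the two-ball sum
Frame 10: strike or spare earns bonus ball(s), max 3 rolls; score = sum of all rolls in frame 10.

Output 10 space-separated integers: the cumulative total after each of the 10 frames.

Frame 1: OPEN (2+6=8). Cumulative: 8
Frame 2: SPARE (4+6=10). 10 + next roll (9) = 19. Cumulative: 27
Frame 3: SPARE (9+1=10). 10 + next roll (5) = 15. Cumulative: 42
Frame 4: OPEN (5+0=5). Cumulative: 47
Frame 5: STRIKE. 10 + next two rolls (8+1) = 19. Cumulative: 66
Frame 6: OPEN (8+1=9). Cumulative: 75
Frame 7: STRIKE. 10 + next two rolls (10+10) = 30. Cumulative: 105
Frame 8: STRIKE. 10 + next two rolls (10+10) = 30. Cumulative: 135
Frame 9: STRIKE. 10 + next two rolls (10+10) = 30. Cumulative: 165
Frame 10: STRIKE. Sum of all frame-10 rolls (10+10+7) = 27. Cumulative: 192

Answer: 8 27 42 47 66 75 105 135 165 192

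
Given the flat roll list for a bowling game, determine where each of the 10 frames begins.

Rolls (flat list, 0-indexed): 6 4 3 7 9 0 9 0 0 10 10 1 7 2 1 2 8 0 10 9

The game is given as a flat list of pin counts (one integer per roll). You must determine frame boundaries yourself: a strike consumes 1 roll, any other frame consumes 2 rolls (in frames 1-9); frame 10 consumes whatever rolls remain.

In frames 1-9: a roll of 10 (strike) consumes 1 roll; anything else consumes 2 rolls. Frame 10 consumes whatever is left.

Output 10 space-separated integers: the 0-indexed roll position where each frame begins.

Frame 1 starts at roll index 0: rolls=6,4 (sum=10), consumes 2 rolls
Frame 2 starts at roll index 2: rolls=3,7 (sum=10), consumes 2 rolls
Frame 3 starts at roll index 4: rolls=9,0 (sum=9), consumes 2 rolls
Frame 4 starts at roll index 6: rolls=9,0 (sum=9), consumes 2 rolls
Frame 5 starts at roll index 8: rolls=0,10 (sum=10), consumes 2 rolls
Frame 6 starts at roll index 10: roll=10 (strike), consumes 1 roll
Frame 7 starts at roll index 11: rolls=1,7 (sum=8), consumes 2 rolls
Frame 8 starts at roll index 13: rolls=2,1 (sum=3), consumes 2 rolls
Frame 9 starts at roll index 15: rolls=2,8 (sum=10), consumes 2 rolls
Frame 10 starts at roll index 17: 3 remaining rolls

Answer: 0 2 4 6 8 10 11 13 15 17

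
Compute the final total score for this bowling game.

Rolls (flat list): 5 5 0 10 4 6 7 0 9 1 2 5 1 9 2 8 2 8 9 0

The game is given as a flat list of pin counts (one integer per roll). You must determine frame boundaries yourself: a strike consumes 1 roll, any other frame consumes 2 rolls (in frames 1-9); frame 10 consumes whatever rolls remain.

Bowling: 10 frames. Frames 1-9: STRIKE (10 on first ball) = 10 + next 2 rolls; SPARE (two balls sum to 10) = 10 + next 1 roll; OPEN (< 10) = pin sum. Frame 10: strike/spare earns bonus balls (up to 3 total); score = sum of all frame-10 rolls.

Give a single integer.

Frame 1: SPARE (5+5=10). 10 + next roll (0) = 10. Cumulative: 10
Frame 2: SPARE (0+10=10). 10 + next roll (4) = 14. Cumulative: 24
Frame 3: SPARE (4+6=10). 10 + next roll (7) = 17. Cumulative: 41
Frame 4: OPEN (7+0=7). Cumulative: 48
Frame 5: SPARE (9+1=10). 10 + next roll (2) = 12. Cumulative: 60
Frame 6: OPEN (2+5=7). Cumulative: 67
Frame 7: SPARE (1+9=10). 10 + next roll (2) = 12. Cumulative: 79
Frame 8: SPARE (2+8=10). 10 + next roll (2) = 12. Cumulative: 91
Frame 9: SPARE (2+8=10). 10 + next roll (9) = 19. Cumulative: 110
Frame 10: OPEN. Sum of all frame-10 rolls (9+0) = 9. Cumulative: 119

Answer: 119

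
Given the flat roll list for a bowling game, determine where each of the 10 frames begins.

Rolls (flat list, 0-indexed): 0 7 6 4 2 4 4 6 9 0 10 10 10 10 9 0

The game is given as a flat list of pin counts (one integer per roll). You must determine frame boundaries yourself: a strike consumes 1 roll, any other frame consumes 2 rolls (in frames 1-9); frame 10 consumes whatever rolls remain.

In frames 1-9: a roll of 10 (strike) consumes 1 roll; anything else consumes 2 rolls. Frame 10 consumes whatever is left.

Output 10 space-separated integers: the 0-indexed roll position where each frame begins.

Frame 1 starts at roll index 0: rolls=0,7 (sum=7), consumes 2 rolls
Frame 2 starts at roll index 2: rolls=6,4 (sum=10), consumes 2 rolls
Frame 3 starts at roll index 4: rolls=2,4 (sum=6), consumes 2 rolls
Frame 4 starts at roll index 6: rolls=4,6 (sum=10), consumes 2 rolls
Frame 5 starts at roll index 8: rolls=9,0 (sum=9), consumes 2 rolls
Frame 6 starts at roll index 10: roll=10 (strike), consumes 1 roll
Frame 7 starts at roll index 11: roll=10 (strike), consumes 1 roll
Frame 8 starts at roll index 12: roll=10 (strike), consumes 1 roll
Frame 9 starts at roll index 13: roll=10 (strike), consumes 1 roll
Frame 10 starts at roll index 14: 2 remaining rolls

Answer: 0 2 4 6 8 10 11 12 13 14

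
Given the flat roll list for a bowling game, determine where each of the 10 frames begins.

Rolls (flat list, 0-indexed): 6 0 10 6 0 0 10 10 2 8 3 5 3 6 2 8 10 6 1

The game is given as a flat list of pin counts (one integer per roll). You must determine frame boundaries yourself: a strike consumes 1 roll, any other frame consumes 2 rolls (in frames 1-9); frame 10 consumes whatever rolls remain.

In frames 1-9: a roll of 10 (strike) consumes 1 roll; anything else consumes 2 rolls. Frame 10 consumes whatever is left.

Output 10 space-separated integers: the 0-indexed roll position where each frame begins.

Answer: 0 2 3 5 7 8 10 12 14 16

Derivation:
Frame 1 starts at roll index 0: rolls=6,0 (sum=6), consumes 2 rolls
Frame 2 starts at roll index 2: roll=10 (strike), consumes 1 roll
Frame 3 starts at roll index 3: rolls=6,0 (sum=6), consumes 2 rolls
Frame 4 starts at roll index 5: rolls=0,10 (sum=10), consumes 2 rolls
Frame 5 starts at roll index 7: roll=10 (strike), consumes 1 roll
Frame 6 starts at roll index 8: rolls=2,8 (sum=10), consumes 2 rolls
Frame 7 starts at roll index 10: rolls=3,5 (sum=8), consumes 2 rolls
Frame 8 starts at roll index 12: rolls=3,6 (sum=9), consumes 2 rolls
Frame 9 starts at roll index 14: rolls=2,8 (sum=10), consumes 2 rolls
Frame 10 starts at roll index 16: 3 remaining rolls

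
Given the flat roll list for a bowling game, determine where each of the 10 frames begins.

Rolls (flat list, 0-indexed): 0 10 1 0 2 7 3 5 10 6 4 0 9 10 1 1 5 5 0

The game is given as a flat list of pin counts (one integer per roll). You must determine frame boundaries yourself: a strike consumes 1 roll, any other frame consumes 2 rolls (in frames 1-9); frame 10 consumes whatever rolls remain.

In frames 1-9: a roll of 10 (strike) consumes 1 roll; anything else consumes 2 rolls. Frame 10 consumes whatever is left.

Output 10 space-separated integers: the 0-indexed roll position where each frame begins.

Frame 1 starts at roll index 0: rolls=0,10 (sum=10), consumes 2 rolls
Frame 2 starts at roll index 2: rolls=1,0 (sum=1), consumes 2 rolls
Frame 3 starts at roll index 4: rolls=2,7 (sum=9), consumes 2 rolls
Frame 4 starts at roll index 6: rolls=3,5 (sum=8), consumes 2 rolls
Frame 5 starts at roll index 8: roll=10 (strike), consumes 1 roll
Frame 6 starts at roll index 9: rolls=6,4 (sum=10), consumes 2 rolls
Frame 7 starts at roll index 11: rolls=0,9 (sum=9), consumes 2 rolls
Frame 8 starts at roll index 13: roll=10 (strike), consumes 1 roll
Frame 9 starts at roll index 14: rolls=1,1 (sum=2), consumes 2 rolls
Frame 10 starts at roll index 16: 3 remaining rolls

Answer: 0 2 4 6 8 9 11 13 14 16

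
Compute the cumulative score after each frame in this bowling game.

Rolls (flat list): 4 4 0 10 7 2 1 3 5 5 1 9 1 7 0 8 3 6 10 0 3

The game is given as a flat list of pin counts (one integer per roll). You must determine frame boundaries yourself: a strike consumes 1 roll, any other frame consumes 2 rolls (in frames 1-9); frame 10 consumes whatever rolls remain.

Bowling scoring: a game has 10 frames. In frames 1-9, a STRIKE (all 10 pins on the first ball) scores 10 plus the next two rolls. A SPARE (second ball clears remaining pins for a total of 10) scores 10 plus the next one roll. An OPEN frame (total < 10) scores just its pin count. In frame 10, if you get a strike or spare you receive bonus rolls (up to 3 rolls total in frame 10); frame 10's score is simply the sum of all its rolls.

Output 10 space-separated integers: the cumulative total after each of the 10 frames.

Frame 1: OPEN (4+4=8). Cumulative: 8
Frame 2: SPARE (0+10=10). 10 + next roll (7) = 17. Cumulative: 25
Frame 3: OPEN (7+2=9). Cumulative: 34
Frame 4: OPEN (1+3=4). Cumulative: 38
Frame 5: SPARE (5+5=10). 10 + next roll (1) = 11. Cumulative: 49
Frame 6: SPARE (1+9=10). 10 + next roll (1) = 11. Cumulative: 60
Frame 7: OPEN (1+7=8). Cumulative: 68
Frame 8: OPEN (0+8=8). Cumulative: 76
Frame 9: OPEN (3+6=9). Cumulative: 85
Frame 10: STRIKE. Sum of all frame-10 rolls (10+0+3) = 13. Cumulative: 98

Answer: 8 25 34 38 49 60 68 76 85 98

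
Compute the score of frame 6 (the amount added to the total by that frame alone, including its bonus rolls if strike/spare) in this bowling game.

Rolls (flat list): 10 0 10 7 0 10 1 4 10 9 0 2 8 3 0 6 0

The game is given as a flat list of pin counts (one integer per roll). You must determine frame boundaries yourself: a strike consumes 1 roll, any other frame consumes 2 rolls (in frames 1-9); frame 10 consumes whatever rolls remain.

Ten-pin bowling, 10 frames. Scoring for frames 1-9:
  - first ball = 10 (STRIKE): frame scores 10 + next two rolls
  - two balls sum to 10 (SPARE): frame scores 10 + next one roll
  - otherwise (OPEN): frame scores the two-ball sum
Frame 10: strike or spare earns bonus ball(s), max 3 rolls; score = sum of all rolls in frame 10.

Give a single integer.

Answer: 19

Derivation:
Frame 1: STRIKE. 10 + next two rolls (0+10) = 20. Cumulative: 20
Frame 2: SPARE (0+10=10). 10 + next roll (7) = 17. Cumulative: 37
Frame 3: OPEN (7+0=7). Cumulative: 44
Frame 4: STRIKE. 10 + next two rolls (1+4) = 15. Cumulative: 59
Frame 5: OPEN (1+4=5). Cumulative: 64
Frame 6: STRIKE. 10 + next two rolls (9+0) = 19. Cumulative: 83
Frame 7: OPEN (9+0=9). Cumulative: 92
Frame 8: SPARE (2+8=10). 10 + next roll (3) = 13. Cumulative: 105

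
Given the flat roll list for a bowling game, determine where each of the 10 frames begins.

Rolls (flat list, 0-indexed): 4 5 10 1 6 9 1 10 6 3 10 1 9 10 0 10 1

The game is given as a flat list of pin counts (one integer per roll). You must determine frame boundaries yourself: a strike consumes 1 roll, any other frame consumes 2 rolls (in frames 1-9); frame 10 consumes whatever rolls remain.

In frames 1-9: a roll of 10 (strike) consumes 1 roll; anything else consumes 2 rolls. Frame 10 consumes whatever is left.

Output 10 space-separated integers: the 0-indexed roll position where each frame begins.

Frame 1 starts at roll index 0: rolls=4,5 (sum=9), consumes 2 rolls
Frame 2 starts at roll index 2: roll=10 (strike), consumes 1 roll
Frame 3 starts at roll index 3: rolls=1,6 (sum=7), consumes 2 rolls
Frame 4 starts at roll index 5: rolls=9,1 (sum=10), consumes 2 rolls
Frame 5 starts at roll index 7: roll=10 (strike), consumes 1 roll
Frame 6 starts at roll index 8: rolls=6,3 (sum=9), consumes 2 rolls
Frame 7 starts at roll index 10: roll=10 (strike), consumes 1 roll
Frame 8 starts at roll index 11: rolls=1,9 (sum=10), consumes 2 rolls
Frame 9 starts at roll index 13: roll=10 (strike), consumes 1 roll
Frame 10 starts at roll index 14: 3 remaining rolls

Answer: 0 2 3 5 7 8 10 11 13 14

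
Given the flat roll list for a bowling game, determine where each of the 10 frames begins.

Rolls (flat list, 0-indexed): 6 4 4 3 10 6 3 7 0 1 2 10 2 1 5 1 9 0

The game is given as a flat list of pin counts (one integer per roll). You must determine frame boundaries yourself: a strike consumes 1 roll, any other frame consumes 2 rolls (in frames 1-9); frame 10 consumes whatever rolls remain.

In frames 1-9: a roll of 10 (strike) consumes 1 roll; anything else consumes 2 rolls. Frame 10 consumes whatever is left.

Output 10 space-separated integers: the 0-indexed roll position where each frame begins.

Answer: 0 2 4 5 7 9 11 12 14 16

Derivation:
Frame 1 starts at roll index 0: rolls=6,4 (sum=10), consumes 2 rolls
Frame 2 starts at roll index 2: rolls=4,3 (sum=7), consumes 2 rolls
Frame 3 starts at roll index 4: roll=10 (strike), consumes 1 roll
Frame 4 starts at roll index 5: rolls=6,3 (sum=9), consumes 2 rolls
Frame 5 starts at roll index 7: rolls=7,0 (sum=7), consumes 2 rolls
Frame 6 starts at roll index 9: rolls=1,2 (sum=3), consumes 2 rolls
Frame 7 starts at roll index 11: roll=10 (strike), consumes 1 roll
Frame 8 starts at roll index 12: rolls=2,1 (sum=3), consumes 2 rolls
Frame 9 starts at roll index 14: rolls=5,1 (sum=6), consumes 2 rolls
Frame 10 starts at roll index 16: 2 remaining rolls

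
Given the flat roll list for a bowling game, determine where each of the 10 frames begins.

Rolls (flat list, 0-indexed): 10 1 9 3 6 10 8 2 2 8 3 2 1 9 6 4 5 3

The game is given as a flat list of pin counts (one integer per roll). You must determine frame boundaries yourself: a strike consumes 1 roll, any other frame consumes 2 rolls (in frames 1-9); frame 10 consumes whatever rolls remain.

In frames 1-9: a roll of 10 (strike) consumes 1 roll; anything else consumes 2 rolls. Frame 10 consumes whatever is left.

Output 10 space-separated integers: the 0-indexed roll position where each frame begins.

Frame 1 starts at roll index 0: roll=10 (strike), consumes 1 roll
Frame 2 starts at roll index 1: rolls=1,9 (sum=10), consumes 2 rolls
Frame 3 starts at roll index 3: rolls=3,6 (sum=9), consumes 2 rolls
Frame 4 starts at roll index 5: roll=10 (strike), consumes 1 roll
Frame 5 starts at roll index 6: rolls=8,2 (sum=10), consumes 2 rolls
Frame 6 starts at roll index 8: rolls=2,8 (sum=10), consumes 2 rolls
Frame 7 starts at roll index 10: rolls=3,2 (sum=5), consumes 2 rolls
Frame 8 starts at roll index 12: rolls=1,9 (sum=10), consumes 2 rolls
Frame 9 starts at roll index 14: rolls=6,4 (sum=10), consumes 2 rolls
Frame 10 starts at roll index 16: 2 remaining rolls

Answer: 0 1 3 5 6 8 10 12 14 16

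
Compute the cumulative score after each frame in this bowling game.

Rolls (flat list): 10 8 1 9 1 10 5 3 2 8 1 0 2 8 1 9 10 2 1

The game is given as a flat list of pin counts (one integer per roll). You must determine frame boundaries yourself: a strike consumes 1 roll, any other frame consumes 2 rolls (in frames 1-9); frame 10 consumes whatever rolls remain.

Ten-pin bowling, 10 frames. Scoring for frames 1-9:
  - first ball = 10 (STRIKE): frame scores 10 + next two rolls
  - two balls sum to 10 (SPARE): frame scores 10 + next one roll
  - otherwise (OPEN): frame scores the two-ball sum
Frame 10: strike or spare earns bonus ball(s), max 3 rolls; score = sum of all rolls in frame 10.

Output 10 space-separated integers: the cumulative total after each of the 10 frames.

Answer: 19 28 48 66 74 85 86 97 117 130

Derivation:
Frame 1: STRIKE. 10 + next two rolls (8+1) = 19. Cumulative: 19
Frame 2: OPEN (8+1=9). Cumulative: 28
Frame 3: SPARE (9+1=10). 10 + next roll (10) = 20. Cumulative: 48
Frame 4: STRIKE. 10 + next two rolls (5+3) = 18. Cumulative: 66
Frame 5: OPEN (5+3=8). Cumulative: 74
Frame 6: SPARE (2+8=10). 10 + next roll (1) = 11. Cumulative: 85
Frame 7: OPEN (1+0=1). Cumulative: 86
Frame 8: SPARE (2+8=10). 10 + next roll (1) = 11. Cumulative: 97
Frame 9: SPARE (1+9=10). 10 + next roll (10) = 20. Cumulative: 117
Frame 10: STRIKE. Sum of all frame-10 rolls (10+2+1) = 13. Cumulative: 130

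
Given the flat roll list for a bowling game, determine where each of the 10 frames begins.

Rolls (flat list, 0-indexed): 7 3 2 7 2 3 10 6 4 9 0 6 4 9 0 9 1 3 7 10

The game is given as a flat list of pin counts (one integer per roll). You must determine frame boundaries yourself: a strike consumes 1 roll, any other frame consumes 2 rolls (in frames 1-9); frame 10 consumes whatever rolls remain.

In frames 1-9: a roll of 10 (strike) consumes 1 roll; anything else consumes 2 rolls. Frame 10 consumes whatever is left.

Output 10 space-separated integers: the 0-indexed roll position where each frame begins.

Answer: 0 2 4 6 7 9 11 13 15 17

Derivation:
Frame 1 starts at roll index 0: rolls=7,3 (sum=10), consumes 2 rolls
Frame 2 starts at roll index 2: rolls=2,7 (sum=9), consumes 2 rolls
Frame 3 starts at roll index 4: rolls=2,3 (sum=5), consumes 2 rolls
Frame 4 starts at roll index 6: roll=10 (strike), consumes 1 roll
Frame 5 starts at roll index 7: rolls=6,4 (sum=10), consumes 2 rolls
Frame 6 starts at roll index 9: rolls=9,0 (sum=9), consumes 2 rolls
Frame 7 starts at roll index 11: rolls=6,4 (sum=10), consumes 2 rolls
Frame 8 starts at roll index 13: rolls=9,0 (sum=9), consumes 2 rolls
Frame 9 starts at roll index 15: rolls=9,1 (sum=10), consumes 2 rolls
Frame 10 starts at roll index 17: 3 remaining rolls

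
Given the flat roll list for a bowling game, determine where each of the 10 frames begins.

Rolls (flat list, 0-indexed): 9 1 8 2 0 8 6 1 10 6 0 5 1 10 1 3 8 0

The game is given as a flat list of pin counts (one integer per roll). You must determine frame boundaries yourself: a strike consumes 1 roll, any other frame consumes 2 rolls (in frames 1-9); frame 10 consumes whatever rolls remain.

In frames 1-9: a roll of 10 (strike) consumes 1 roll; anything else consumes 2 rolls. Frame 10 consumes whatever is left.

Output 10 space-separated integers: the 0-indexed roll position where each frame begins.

Answer: 0 2 4 6 8 9 11 13 14 16

Derivation:
Frame 1 starts at roll index 0: rolls=9,1 (sum=10), consumes 2 rolls
Frame 2 starts at roll index 2: rolls=8,2 (sum=10), consumes 2 rolls
Frame 3 starts at roll index 4: rolls=0,8 (sum=8), consumes 2 rolls
Frame 4 starts at roll index 6: rolls=6,1 (sum=7), consumes 2 rolls
Frame 5 starts at roll index 8: roll=10 (strike), consumes 1 roll
Frame 6 starts at roll index 9: rolls=6,0 (sum=6), consumes 2 rolls
Frame 7 starts at roll index 11: rolls=5,1 (sum=6), consumes 2 rolls
Frame 8 starts at roll index 13: roll=10 (strike), consumes 1 roll
Frame 9 starts at roll index 14: rolls=1,3 (sum=4), consumes 2 rolls
Frame 10 starts at roll index 16: 2 remaining rolls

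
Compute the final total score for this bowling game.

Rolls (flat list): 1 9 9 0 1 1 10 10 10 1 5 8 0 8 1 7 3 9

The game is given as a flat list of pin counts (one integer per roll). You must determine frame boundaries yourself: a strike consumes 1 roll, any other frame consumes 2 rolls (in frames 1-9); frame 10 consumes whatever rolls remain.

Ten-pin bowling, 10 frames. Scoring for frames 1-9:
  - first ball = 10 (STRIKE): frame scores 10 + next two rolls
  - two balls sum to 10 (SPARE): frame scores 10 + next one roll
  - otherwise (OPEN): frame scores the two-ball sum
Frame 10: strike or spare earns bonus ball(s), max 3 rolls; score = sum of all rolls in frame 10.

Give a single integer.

Answer: 139

Derivation:
Frame 1: SPARE (1+9=10). 10 + next roll (9) = 19. Cumulative: 19
Frame 2: OPEN (9+0=9). Cumulative: 28
Frame 3: OPEN (1+1=2). Cumulative: 30
Frame 4: STRIKE. 10 + next two rolls (10+10) = 30. Cumulative: 60
Frame 5: STRIKE. 10 + next two rolls (10+1) = 21. Cumulative: 81
Frame 6: STRIKE. 10 + next two rolls (1+5) = 16. Cumulative: 97
Frame 7: OPEN (1+5=6). Cumulative: 103
Frame 8: OPEN (8+0=8). Cumulative: 111
Frame 9: OPEN (8+1=9). Cumulative: 120
Frame 10: SPARE. Sum of all frame-10 rolls (7+3+9) = 19. Cumulative: 139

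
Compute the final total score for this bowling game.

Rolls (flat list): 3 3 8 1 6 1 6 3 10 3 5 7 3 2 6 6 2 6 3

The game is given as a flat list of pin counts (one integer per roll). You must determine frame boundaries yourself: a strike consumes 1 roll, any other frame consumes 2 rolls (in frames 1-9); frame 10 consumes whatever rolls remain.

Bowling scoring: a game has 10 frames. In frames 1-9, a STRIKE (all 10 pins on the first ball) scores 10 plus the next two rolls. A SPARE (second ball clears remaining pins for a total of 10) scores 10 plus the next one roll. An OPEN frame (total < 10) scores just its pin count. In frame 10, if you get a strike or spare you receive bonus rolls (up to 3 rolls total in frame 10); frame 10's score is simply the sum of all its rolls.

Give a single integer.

Frame 1: OPEN (3+3=6). Cumulative: 6
Frame 2: OPEN (8+1=9). Cumulative: 15
Frame 3: OPEN (6+1=7). Cumulative: 22
Frame 4: OPEN (6+3=9). Cumulative: 31
Frame 5: STRIKE. 10 + next two rolls (3+5) = 18. Cumulative: 49
Frame 6: OPEN (3+5=8). Cumulative: 57
Frame 7: SPARE (7+3=10). 10 + next roll (2) = 12. Cumulative: 69
Frame 8: OPEN (2+6=8). Cumulative: 77
Frame 9: OPEN (6+2=8). Cumulative: 85
Frame 10: OPEN. Sum of all frame-10 rolls (6+3) = 9. Cumulative: 94

Answer: 94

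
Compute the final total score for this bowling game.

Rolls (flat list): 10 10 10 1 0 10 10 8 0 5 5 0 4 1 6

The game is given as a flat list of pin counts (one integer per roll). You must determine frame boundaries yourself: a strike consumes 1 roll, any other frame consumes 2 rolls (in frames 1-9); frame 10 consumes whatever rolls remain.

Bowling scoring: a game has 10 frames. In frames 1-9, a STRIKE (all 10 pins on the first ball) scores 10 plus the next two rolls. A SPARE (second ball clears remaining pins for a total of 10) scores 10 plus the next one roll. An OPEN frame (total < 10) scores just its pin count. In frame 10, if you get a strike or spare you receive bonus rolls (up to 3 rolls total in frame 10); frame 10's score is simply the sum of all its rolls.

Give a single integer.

Answer: 138

Derivation:
Frame 1: STRIKE. 10 + next two rolls (10+10) = 30. Cumulative: 30
Frame 2: STRIKE. 10 + next two rolls (10+1) = 21. Cumulative: 51
Frame 3: STRIKE. 10 + next two rolls (1+0) = 11. Cumulative: 62
Frame 4: OPEN (1+0=1). Cumulative: 63
Frame 5: STRIKE. 10 + next two rolls (10+8) = 28. Cumulative: 91
Frame 6: STRIKE. 10 + next two rolls (8+0) = 18. Cumulative: 109
Frame 7: OPEN (8+0=8). Cumulative: 117
Frame 8: SPARE (5+5=10). 10 + next roll (0) = 10. Cumulative: 127
Frame 9: OPEN (0+4=4). Cumulative: 131
Frame 10: OPEN. Sum of all frame-10 rolls (1+6) = 7. Cumulative: 138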